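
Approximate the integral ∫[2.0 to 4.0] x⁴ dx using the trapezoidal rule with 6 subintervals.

f(x) = x⁴
a = 2.0, b = 4.0, n = 6
h = (b - a)/n = 0.333333

Trapezoidal rule: (h/2)[f(x₀) + 2f(x₁) + 2f(x₂) + ... + f(xₙ)]

x_0 = 2.0000, f(x_0) = 16.000000, coefficient = 1
x_1 = 2.3333, f(x_1) = 29.641975, coefficient = 2
x_2 = 2.6667, f(x_2) = 50.567901, coefficient = 2
x_3 = 3.0000, f(x_3) = 81.000000, coefficient = 2
x_4 = 3.3333, f(x_4) = 123.456790, coefficient = 2
x_5 = 3.6667, f(x_5) = 180.753086, coefficient = 2
x_6 = 4.0000, f(x_6) = 256.000000, coefficient = 1

I ≈ (0.333333/2) × 1202.839506 = 200.473251
Exact value: 198.400000
Error: 2.073251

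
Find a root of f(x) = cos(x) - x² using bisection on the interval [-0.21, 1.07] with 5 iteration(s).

f(x) = cos(x) - x²
Initial interval: [-0.21, 1.07]

Iteration 1:
  c_1 = (-0.210000 + 1.070000)/2 = 0.430000
  f(c_1) = f(0.430000) = 0.724066
  f(a) × f(c) ≥ 0, new interval: [0.430000, 1.070000]
Iteration 2:
  c_2 = (0.430000 + 1.070000)/2 = 0.750000
  f(c_2) = f(0.750000) = 0.169189
  f(a) × f(c) ≥ 0, new interval: [0.750000, 1.070000]
Iteration 3:
  c_3 = (0.750000 + 1.070000)/2 = 0.910000
  f(c_3) = f(0.910000) = -0.214354
  f(a) × f(c) < 0, new interval: [0.750000, 0.910000]
Iteration 4:
  c_4 = (0.750000 + 0.910000)/2 = 0.830000
  f(c_4) = f(0.830000) = -0.014024
  f(a) × f(c) < 0, new interval: [0.750000, 0.830000]
Iteration 5:
  c_5 = (0.750000 + 0.830000)/2 = 0.790000
  f(c_5) = f(0.790000) = 0.079745
  f(a) × f(c) ≥ 0, new interval: [0.790000, 0.830000]

After 5 iteration(s), the approximation is c_5 = 0.790000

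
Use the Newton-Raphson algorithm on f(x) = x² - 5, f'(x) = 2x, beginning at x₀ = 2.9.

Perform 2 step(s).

f(x) = x² - 5
f'(x) = 2x
x₀ = 2.9

Newton-Raphson formula: x_{n+1} = x_n - f(x_n)/f'(x_n)

Iteration 1:
  f(2.900000) = 3.410000
  f'(2.900000) = 5.800000
  x_1 = 2.900000 - 3.410000/5.800000 = 2.312069
Iteration 2:
  f(2.312069) = 0.345663
  f'(2.312069) = 4.624138
  x_2 = 2.312069 - 0.345663/4.624138 = 2.237317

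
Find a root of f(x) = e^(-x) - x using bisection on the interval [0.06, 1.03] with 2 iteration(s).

f(x) = e^(-x) - x
Initial interval: [0.06, 1.03]

Iteration 1:
  c_1 = (0.060000 + 1.030000)/2 = 0.545000
  f(c_1) = f(0.545000) = 0.034842
  f(a) × f(c) ≥ 0, new interval: [0.545000, 1.030000]
Iteration 2:
  c_2 = (0.545000 + 1.030000)/2 = 0.787500
  f(c_2) = f(0.787500) = -0.332519
  f(a) × f(c) < 0, new interval: [0.545000, 0.787500]

After 2 iteration(s), the approximation is c_2 = 0.787500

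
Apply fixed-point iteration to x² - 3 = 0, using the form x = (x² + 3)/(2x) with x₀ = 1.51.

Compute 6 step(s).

Equation: x² - 3 = 0
Fixed-point form: x = (x² + 3)/(2x)
x₀ = 1.51

x_1 = g(1.510000) = 1.748377
x_2 = g(1.748377) = 1.732127
x_3 = g(1.732127) = 1.732051
x_4 = g(1.732051) = 1.732051
x_5 = g(1.732051) = 1.732051
x_6 = g(1.732051) = 1.732051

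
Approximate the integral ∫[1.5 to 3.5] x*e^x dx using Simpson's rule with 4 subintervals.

f(x) = x*e^x
a = 1.5, b = 3.5, n = 4
h = (b - a)/n = 0.500000

Simpson's rule: (h/3)[f(x₀) + 4f(x₁) + 2f(x₂) + ... + f(xₙ)]

x_0 = 1.5000, f(x_0) = 6.722534, coefficient = 1
x_1 = 2.0000, f(x_1) = 14.778112, coefficient = 4
x_2 = 2.5000, f(x_2) = 30.456235, coefficient = 2
x_3 = 3.0000, f(x_3) = 60.256611, coefficient = 4
x_4 = 3.5000, f(x_4) = 115.904082, coefficient = 1

I ≈ (0.500000/3) × 483.677977 = 80.612996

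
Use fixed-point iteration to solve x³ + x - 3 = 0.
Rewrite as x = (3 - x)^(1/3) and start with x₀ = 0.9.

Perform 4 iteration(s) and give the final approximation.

Equation: x³ + x - 3 = 0
Fixed-point form: x = (3 - x)^(1/3)
x₀ = 0.9

x_1 = g(0.900000) = 1.280579
x_2 = g(1.280579) = 1.198011
x_3 = g(1.198011) = 1.216888
x_4 = g(1.216888) = 1.212624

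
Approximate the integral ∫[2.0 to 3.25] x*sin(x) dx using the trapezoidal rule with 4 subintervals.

f(x) = x*sin(x)
a = 2.0, b = 3.25, n = 4
h = (b - a)/n = 0.312500

Trapezoidal rule: (h/2)[f(x₀) + 2f(x₁) + 2f(x₂) + ... + f(xₙ)]

x_0 = 2.0000, f(x_0) = 1.818595, coefficient = 1
x_1 = 2.3125, f(x_1) = 1.705050, coefficient = 2
x_2 = 2.6250, f(x_2) = 1.296541, coefficient = 2
x_3 = 2.9375, f(x_3) = 0.595369, coefficient = 2
x_4 = 3.2500, f(x_4) = -0.351634, coefficient = 1

I ≈ (0.312500/2) × 8.660879 = 1.353262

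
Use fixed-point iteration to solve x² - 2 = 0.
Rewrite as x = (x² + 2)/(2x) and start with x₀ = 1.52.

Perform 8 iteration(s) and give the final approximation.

Equation: x² - 2 = 0
Fixed-point form: x = (x² + 2)/(2x)
x₀ = 1.52

x_1 = g(1.520000) = 1.417895
x_2 = g(1.417895) = 1.414218
x_3 = g(1.414218) = 1.414214
x_4 = g(1.414214) = 1.414214
x_5 = g(1.414214) = 1.414214
x_6 = g(1.414214) = 1.414214
x_7 = g(1.414214) = 1.414214
x_8 = g(1.414214) = 1.414214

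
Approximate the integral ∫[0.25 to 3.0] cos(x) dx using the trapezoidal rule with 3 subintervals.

f(x) = cos(x)
a = 0.25, b = 3.0, n = 3
h = (b - a)/n = 0.916667

Trapezoidal rule: (h/2)[f(x₀) + 2f(x₁) + 2f(x₂) + ... + f(xₙ)]

x_0 = 0.2500, f(x_0) = 0.968912, coefficient = 1
x_1 = 1.1667, f(x_1) = 0.393219, coefficient = 2
x_2 = 2.0833, f(x_2) = -0.490390, coefficient = 2
x_3 = 3.0000, f(x_3) = -0.989992, coefficient = 1

I ≈ (0.916667/2) × -0.215422 = -0.098735
Exact value: -0.106284
Error: 0.007549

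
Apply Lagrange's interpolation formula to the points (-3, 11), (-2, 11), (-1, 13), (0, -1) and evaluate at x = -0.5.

Lagrange interpolation formula:
P(x) = Σ yᵢ × Lᵢ(x)
where Lᵢ(x) = Π_{j≠i} (x - xⱼ)/(xᵢ - xⱼ)

L_0(-0.5) = (-0.5 - (-2))/(-3 - (-2)) × (-0.5 - (-1))/(-3 - (-1)) × (-0.5 - 0)/(-3 - 0) = 0.062500
L_1(-0.5) = (-0.5 - (-3))/(-2 - (-3)) × (-0.5 - (-1))/(-2 - (-1)) × (-0.5 - 0)/(-2 - 0) = -0.312500
L_2(-0.5) = (-0.5 - (-3))/(-1 - (-3)) × (-0.5 - (-2))/(-1 - (-2)) × (-0.5 - 0)/(-1 - 0) = 0.937500
L_3(-0.5) = (-0.5 - (-3))/(0 - (-3)) × (-0.5 - (-2))/(0 - (-2)) × (-0.5 - (-1))/(0 - (-1)) = 0.312500

P(-0.5) = 11×L_0(-0.5) + 11×L_1(-0.5) + 13×L_2(-0.5) + (-1)×L_3(-0.5)
P(-0.5) = 9.125000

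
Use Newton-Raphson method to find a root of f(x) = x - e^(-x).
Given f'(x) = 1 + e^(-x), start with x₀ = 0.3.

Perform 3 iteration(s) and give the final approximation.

f(x) = x - e^(-x)
f'(x) = 1 + e^(-x)
x₀ = 0.3

Newton-Raphson formula: x_{n+1} = x_n - f(x_n)/f'(x_n)

Iteration 1:
  f(0.300000) = -0.440818
  f'(0.300000) = 1.740818
  x_1 = 0.300000 - (-0.440818)/1.740818 = 0.553225
Iteration 2:
  f(0.553225) = -0.021868
  f'(0.553225) = 1.575092
  x_2 = 0.553225 - (-0.021868)/1.575092 = 0.567108
Iteration 3:
  f(0.567108) = -0.000055
  f'(0.567108) = 1.567163
  x_3 = 0.567108 - (-0.000055)/1.567163 = 0.567143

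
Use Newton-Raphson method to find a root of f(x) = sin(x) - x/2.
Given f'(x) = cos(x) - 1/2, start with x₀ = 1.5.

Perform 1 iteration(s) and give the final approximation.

f(x) = sin(x) - x/2
f'(x) = cos(x) - 1/2
x₀ = 1.5

Newton-Raphson formula: x_{n+1} = x_n - f(x_n)/f'(x_n)

Iteration 1:
  f(1.500000) = 0.247495
  f'(1.500000) = -0.429263
  x_1 = 1.500000 - 0.247495/(-0.429263) = 2.076558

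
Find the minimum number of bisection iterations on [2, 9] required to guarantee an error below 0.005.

We need (b-a)/2^n ≤ 0.005
(9 - 2)/2^n ≤ 0.005
7/2^n ≤ 0.005
2^n ≥ 1400
n ≥ log₂(1400) = 10.45
n ≥ 11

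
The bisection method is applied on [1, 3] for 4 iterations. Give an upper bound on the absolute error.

Bisection error bound: |error| ≤ (b-a)/2^n
|error| ≤ (3 - 1)/2^4 = 2/2^4
|error| ≤ 0.1250000000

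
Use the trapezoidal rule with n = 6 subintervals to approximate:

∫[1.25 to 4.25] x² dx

f(x) = x²
a = 1.25, b = 4.25, n = 6
h = (b - a)/n = 0.500000

Trapezoidal rule: (h/2)[f(x₀) + 2f(x₁) + 2f(x₂) + ... + f(xₙ)]

x_0 = 1.2500, f(x_0) = 1.562500, coefficient = 1
x_1 = 1.7500, f(x_1) = 3.062500, coefficient = 2
x_2 = 2.2500, f(x_2) = 5.062500, coefficient = 2
x_3 = 2.7500, f(x_3) = 7.562500, coefficient = 2
x_4 = 3.2500, f(x_4) = 10.562500, coefficient = 2
x_5 = 3.7500, f(x_5) = 14.062500, coefficient = 2
x_6 = 4.2500, f(x_6) = 18.062500, coefficient = 1

I ≈ (0.500000/2) × 100.250000 = 25.062500
Exact value: 24.937500
Error: 0.125000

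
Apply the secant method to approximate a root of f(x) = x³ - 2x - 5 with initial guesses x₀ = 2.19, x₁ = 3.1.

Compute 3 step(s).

f(x) = x³ - 2x - 5
x₀ = 2.19, x₁ = 3.1

Secant formula: x_{n+1} = x_n - f(x_n)(x_n - x_{n-1})/(f(x_n) - f(x_{n-1}))

Iteration 1:
  f(2.190000) = 1.123459
  f(3.100000) = 18.591000
  x_2 = 3.100000 - 18.591000×(3.100000 - 2.190000)/(18.591000 - 1.123459)
       = 2.131472
Iteration 2:
  f(3.100000) = 18.591000
  f(2.131472) = 0.420697
  x_3 = 2.131472 - 0.420697×(2.131472 - 3.100000)/(0.420697 - 18.591000)
       = 2.109047
Iteration 3:
  f(2.131472) = 0.420697
  f(2.109047) = 0.163117
  x_4 = 2.109047 - 0.163117×(2.109047 - 2.131472)/(0.163117 - 0.420697)
       = 2.094847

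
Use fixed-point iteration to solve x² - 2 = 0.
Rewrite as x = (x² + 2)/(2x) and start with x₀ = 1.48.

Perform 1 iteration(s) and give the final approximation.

Equation: x² - 2 = 0
Fixed-point form: x = (x² + 2)/(2x)
x₀ = 1.48

x_1 = g(1.480000) = 1.415676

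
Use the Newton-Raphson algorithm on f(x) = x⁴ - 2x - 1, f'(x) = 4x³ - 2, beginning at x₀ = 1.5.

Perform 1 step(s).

f(x) = x⁴ - 2x - 1
f'(x) = 4x³ - 2
x₀ = 1.5

Newton-Raphson formula: x_{n+1} = x_n - f(x_n)/f'(x_n)

Iteration 1:
  f(1.500000) = 1.062500
  f'(1.500000) = 11.500000
  x_1 = 1.500000 - 1.062500/11.500000 = 1.407609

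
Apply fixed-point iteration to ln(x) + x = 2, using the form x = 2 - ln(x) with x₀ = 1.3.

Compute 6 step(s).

Equation: ln(x) + x = 2
Fixed-point form: x = 2 - ln(x)
x₀ = 1.3

x_1 = g(1.300000) = 1.737636
x_2 = g(1.737636) = 1.447475
x_3 = g(1.447475) = 1.630180
x_4 = g(1.630180) = 1.511310
x_5 = g(1.511310) = 1.587023
x_6 = g(1.587023) = 1.538140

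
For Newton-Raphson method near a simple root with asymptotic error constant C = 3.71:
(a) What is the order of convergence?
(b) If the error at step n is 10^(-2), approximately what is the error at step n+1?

(a) Newton-Raphson has quadratic (order 2) convergence near simple roots.
    This means |e_{n+1}| ≈ C|e_n|².

(b) With |e_n| = 10^(-2) and C = 3.71:
    |e_{n+1}| ≈ 3.71 × (10^(-2))² = 3.71 × 10^(-4)

(a) 2 (quadratic); (b) |e_{n+1}| ≈ 3.710e-04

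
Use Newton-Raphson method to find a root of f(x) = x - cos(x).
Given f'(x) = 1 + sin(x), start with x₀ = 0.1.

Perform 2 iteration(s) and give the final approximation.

f(x) = x - cos(x)
f'(x) = 1 + sin(x)
x₀ = 0.1

Newton-Raphson formula: x_{n+1} = x_n - f(x_n)/f'(x_n)

Iteration 1:
  f(0.100000) = -0.895004
  f'(0.100000) = 1.099833
  x_1 = 0.100000 - (-0.895004)/1.099833 = 0.913763
Iteration 2:
  f(0.913763) = 0.302993
  f'(0.913763) = 1.791808
  x_2 = 0.913763 - 0.302993/1.791808 = 0.744664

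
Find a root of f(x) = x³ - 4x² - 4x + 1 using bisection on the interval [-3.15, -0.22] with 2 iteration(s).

f(x) = x³ - 4x² - 4x + 1
Initial interval: [-3.15, -0.22]

Iteration 1:
  c_1 = (-3.150000 + (-0.220000))/2 = -1.685000
  f(c_1) = f(-1.685000) = -8.400994
  f(a) × f(c) ≥ 0, new interval: [-1.685000, -0.220000]
Iteration 2:
  c_2 = (-1.685000 + (-0.220000))/2 = -0.952500
  f(c_2) = f(-0.952500) = 0.316813
  f(a) × f(c) < 0, new interval: [-1.685000, -0.952500]

After 2 iteration(s), the approximation is c_2 = -0.952500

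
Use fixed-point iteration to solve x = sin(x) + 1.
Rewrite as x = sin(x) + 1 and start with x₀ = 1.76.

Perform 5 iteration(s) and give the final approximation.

Equation: x = sin(x) + 1
Fixed-point form: x = sin(x) + 1
x₀ = 1.76

x_1 = g(1.760000) = 1.982154
x_2 = g(1.982154) = 1.916579
x_3 = g(1.916579) = 1.940811
x_4 = g(1.940811) = 1.932322
x_5 = g(1.932322) = 1.935358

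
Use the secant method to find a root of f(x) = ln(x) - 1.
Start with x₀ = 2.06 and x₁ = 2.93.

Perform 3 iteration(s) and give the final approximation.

f(x) = ln(x) - 1
x₀ = 2.06, x₁ = 2.93

Secant formula: x_{n+1} = x_n - f(x_n)(x_n - x_{n-1})/(f(x_n) - f(x_{n-1}))

Iteration 1:
  f(2.060000) = -0.277294
  f(2.930000) = 0.075002
  x_2 = 2.930000 - 0.075002×(2.930000 - 2.060000)/(0.075002 - (-0.277294))
       = 2.744781
Iteration 2:
  f(2.930000) = 0.075002
  f(2.744781) = 0.009701
  x_3 = 2.744781 - 0.009701×(2.744781 - 2.930000)/(0.009701 - 0.075002)
       = 2.717264
Iteration 3:
  f(2.744781) = 0.009701
  f(2.717264) = -0.000374
  x_4 = 2.717264 - (-0.000374)×(2.717264 - 2.744781)/(-0.000374 - 0.009701)
       = 2.718287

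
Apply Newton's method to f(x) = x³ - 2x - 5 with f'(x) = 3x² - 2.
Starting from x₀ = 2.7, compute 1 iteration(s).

f(x) = x³ - 2x - 5
f'(x) = 3x² - 2
x₀ = 2.7

Newton-Raphson formula: x_{n+1} = x_n - f(x_n)/f'(x_n)

Iteration 1:
  f(2.700000) = 9.283000
  f'(2.700000) = 19.870000
  x_1 = 2.700000 - 9.283000/19.870000 = 2.232813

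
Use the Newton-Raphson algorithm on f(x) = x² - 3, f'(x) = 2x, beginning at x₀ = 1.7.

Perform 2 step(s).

f(x) = x² - 3
f'(x) = 2x
x₀ = 1.7

Newton-Raphson formula: x_{n+1} = x_n - f(x_n)/f'(x_n)

Iteration 1:
  f(1.700000) = -0.110000
  f'(1.700000) = 3.400000
  x_1 = 1.700000 - (-0.110000)/3.400000 = 1.732353
Iteration 2:
  f(1.732353) = 0.001047
  f'(1.732353) = 3.464706
  x_2 = 1.732353 - 0.001047/3.464706 = 1.732051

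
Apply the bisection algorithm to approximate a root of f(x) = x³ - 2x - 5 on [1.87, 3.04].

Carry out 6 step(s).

f(x) = x³ - 2x - 5
Initial interval: [1.87, 3.04]

Iteration 1:
  c_1 = (1.870000 + 3.040000)/2 = 2.455000
  f(c_1) = f(2.455000) = 4.886346
  f(a) × f(c) < 0, new interval: [1.870000, 2.455000]
Iteration 2:
  c_2 = (1.870000 + 2.455000)/2 = 2.162500
  f(c_2) = f(2.162500) = 0.787729
  f(a) × f(c) < 0, new interval: [1.870000, 2.162500]
Iteration 3:
  c_3 = (1.870000 + 2.162500)/2 = 2.016250
  f(c_3) = f(2.016250) = -0.835911
  f(a) × f(c) ≥ 0, new interval: [2.016250, 2.162500]
Iteration 4:
  c_4 = (2.016250 + 2.162500)/2 = 2.089375
  f(c_4) = f(2.089375) = -0.057609
  f(a) × f(c) ≥ 0, new interval: [2.089375, 2.162500]
Iteration 5:
  c_5 = (2.089375 + 2.162500)/2 = 2.125938
  f(c_5) = f(2.125938) = 0.356534
  f(a) × f(c) < 0, new interval: [2.089375, 2.125938]
Iteration 6:
  c_6 = (2.089375 + 2.125938)/2 = 2.107656
  f(c_6) = f(2.107656) = 0.147349
  f(a) × f(c) < 0, new interval: [2.089375, 2.107656]

After 6 iteration(s), the approximation is c_6 = 2.107656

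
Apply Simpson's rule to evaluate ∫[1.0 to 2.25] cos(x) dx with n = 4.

f(x) = cos(x)
a = 1.0, b = 2.25, n = 4
h = (b - a)/n = 0.312500

Simpson's rule: (h/3)[f(x₀) + 4f(x₁) + 2f(x₂) + ... + f(xₙ)]

x_0 = 1.0000, f(x_0) = 0.540302, coefficient = 1
x_1 = 1.3125, f(x_1) = 0.255434, coefficient = 4
x_2 = 1.6250, f(x_2) = -0.054177, coefficient = 2
x_3 = 1.9375, f(x_3) = -0.358540, coefficient = 4
x_4 = 2.2500, f(x_4) = -0.628174, coefficient = 1

I ≈ (0.312500/3) × -0.608651 = -0.063401
Exact value: -0.063398
Error: 0.000003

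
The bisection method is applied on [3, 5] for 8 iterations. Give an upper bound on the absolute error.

Bisection error bound: |error| ≤ (b-a)/2^n
|error| ≤ (5 - 3)/2^8 = 2/2^8
|error| ≤ 0.0078125000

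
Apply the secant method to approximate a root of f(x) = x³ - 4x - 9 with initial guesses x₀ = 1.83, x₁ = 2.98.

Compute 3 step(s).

f(x) = x³ - 4x - 9
x₀ = 1.83, x₁ = 2.98

Secant formula: x_{n+1} = x_n - f(x_n)(x_n - x_{n-1})/(f(x_n) - f(x_{n-1}))

Iteration 1:
  f(1.830000) = -10.191513
  f(2.980000) = 5.543592
  x_2 = 2.980000 - 5.543592×(2.980000 - 1.830000)/(5.543592 - (-10.191513))
       = 2.574847
Iteration 2:
  f(2.980000) = 5.543592
  f(2.574847) = -2.228578
  x_3 = 2.574847 - (-2.228578)×(2.574847 - 2.980000)/(-2.228578 - 5.543592)
       = 2.691020
Iteration 3:
  f(2.574847) = -2.228578
  f(2.691020) = -0.276828
  x_4 = 2.691020 - (-0.276828)×(2.691020 - 2.574847)/(-0.276828 - (-2.228578))
       = 2.707497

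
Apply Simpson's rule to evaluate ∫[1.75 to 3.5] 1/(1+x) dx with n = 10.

f(x) = 1/(1+x)
a = 1.75, b = 3.5, n = 10
h = (b - a)/n = 0.175000

Simpson's rule: (h/3)[f(x₀) + 4f(x₁) + 2f(x₂) + ... + f(xₙ)]

x_0 = 1.7500, f(x_0) = 0.363636, coefficient = 1
x_1 = 1.9250, f(x_1) = 0.341880, coefficient = 4
x_2 = 2.1000, f(x_2) = 0.322581, coefficient = 2
x_3 = 2.2750, f(x_3) = 0.305344, coefficient = 4
x_4 = 2.4500, f(x_4) = 0.289855, coefficient = 2
x_5 = 2.6250, f(x_5) = 0.275862, coefficient = 4
x_6 = 2.8000, f(x_6) = 0.263158, coefficient = 2
x_7 = 2.9750, f(x_7) = 0.251572, coefficient = 4
x_8 = 3.1500, f(x_8) = 0.240964, coefficient = 2
x_9 = 3.3250, f(x_9) = 0.231214, coefficient = 4
x_10 = 3.5000, f(x_10) = 0.222222, coefficient = 1

I ≈ (0.175000/3) × 8.442462 = 0.492477
Exact value: 0.492476
Error: 0.000000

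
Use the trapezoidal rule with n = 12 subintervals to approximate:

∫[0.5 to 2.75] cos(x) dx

f(x) = cos(x)
a = 0.5, b = 2.75, n = 12
h = (b - a)/n = 0.187500

Trapezoidal rule: (h/2)[f(x₀) + 2f(x₁) + 2f(x₂) + ... + f(xₙ)]

x_0 = 0.5000, f(x_0) = 0.877583, coefficient = 1
x_1 = 0.6875, f(x_1) = 0.772835, coefficient = 2
x_2 = 0.8750, f(x_2) = 0.640997, coefficient = 2
x_3 = 1.0625, f(x_3) = 0.486690, coefficient = 2
x_4 = 1.2500, f(x_4) = 0.315322, coefficient = 2
x_5 = 1.4375, f(x_5) = 0.132902, coefficient = 2
x_6 = 1.6250, f(x_6) = -0.054177, coefficient = 2
x_7 = 1.8125, f(x_7) = -0.239357, coefficient = 2
x_8 = 2.0000, f(x_8) = -0.416147, coefficient = 2
x_9 = 2.1875, f(x_9) = -0.578349, coefficient = 2
x_10 = 2.3750, f(x_10) = -0.720278, coefficient = 2
x_11 = 2.5625, f(x_11) = -0.836960, coefficient = 2
x_12 = 2.7500, f(x_12) = -0.924302, coefficient = 1

I ≈ (0.187500/2) × -1.039765 = -0.097478
Exact value: -0.097765
Error: 0.000287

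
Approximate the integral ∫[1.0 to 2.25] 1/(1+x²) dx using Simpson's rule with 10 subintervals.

f(x) = 1/(1+x²)
a = 1.0, b = 2.25, n = 10
h = (b - a)/n = 0.125000

Simpson's rule: (h/3)[f(x₀) + 4f(x₁) + 2f(x₂) + ... + f(xₙ)]

x_0 = 1.0000, f(x_0) = 0.500000, coefficient = 1
x_1 = 1.1250, f(x_1) = 0.441379, coefficient = 4
x_2 = 1.2500, f(x_2) = 0.390244, coefficient = 2
x_3 = 1.3750, f(x_3) = 0.345946, coefficient = 4
x_4 = 1.5000, f(x_4) = 0.307692, coefficient = 2
x_5 = 1.6250, f(x_5) = 0.274678, coefficient = 4
x_6 = 1.7500, f(x_6) = 0.246154, coefficient = 2
x_7 = 1.8750, f(x_7) = 0.221453, coefficient = 4
x_8 = 2.0000, f(x_8) = 0.200000, coefficient = 2
x_9 = 2.1250, f(x_9) = 0.181303, coefficient = 4
x_10 = 2.2500, f(x_10) = 0.164948, coefficient = 1

I ≈ (0.125000/3) × 8.812168 = 0.367174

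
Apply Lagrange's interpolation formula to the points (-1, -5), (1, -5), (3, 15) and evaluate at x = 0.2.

Lagrange interpolation formula:
P(x) = Σ yᵢ × Lᵢ(x)
where Lᵢ(x) = Π_{j≠i} (x - xⱼ)/(xᵢ - xⱼ)

L_0(0.2) = (0.2 - 1)/(-1 - 1) × (0.2 - 3)/(-1 - 3) = 0.280000
L_1(0.2) = (0.2 - (-1))/(1 - (-1)) × (0.2 - 3)/(1 - 3) = 0.840000
L_2(0.2) = (0.2 - (-1))/(3 - (-1)) × (0.2 - 1)/(3 - 1) = -0.120000

P(0.2) = (-5)×L_0(0.2) + (-5)×L_1(0.2) + 15×L_2(0.2)
P(0.2) = -7.400000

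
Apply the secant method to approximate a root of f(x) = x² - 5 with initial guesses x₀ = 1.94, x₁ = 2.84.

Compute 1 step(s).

f(x) = x² - 5
x₀ = 1.94, x₁ = 2.84

Secant formula: x_{n+1} = x_n - f(x_n)(x_n - x_{n-1})/(f(x_n) - f(x_{n-1}))

Iteration 1:
  f(1.940000) = -1.236400
  f(2.840000) = 3.065600
  x_2 = 2.840000 - 3.065600×(2.840000 - 1.940000)/(3.065600 - (-1.236400))
       = 2.198661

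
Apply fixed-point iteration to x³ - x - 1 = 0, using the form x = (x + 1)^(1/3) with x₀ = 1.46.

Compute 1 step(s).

Equation: x³ - x - 1 = 0
Fixed-point form: x = (x + 1)^(1/3)
x₀ = 1.46

x_1 = g(1.460000) = 1.349931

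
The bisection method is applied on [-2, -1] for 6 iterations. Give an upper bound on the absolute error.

Bisection error bound: |error| ≤ (b-a)/2^n
|error| ≤ (-1 - (-2))/2^6 = 1/2^6
|error| ≤ 0.0156250000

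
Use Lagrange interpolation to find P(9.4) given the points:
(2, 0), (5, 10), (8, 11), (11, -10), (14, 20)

Lagrange interpolation formula:
P(x) = Σ yᵢ × Lᵢ(x)
where Lᵢ(x) = Π_{j≠i} (x - xⱼ)/(xᵢ - xⱼ)

L_0(9.4) = (9.4 - 5)/(2 - 5) × (9.4 - 8)/(2 - 8) × (9.4 - 11)/(2 - 11) × (9.4 - 14)/(2 - 14) = 0.023322
L_1(9.4) = (9.4 - 2)/(5 - 2) × (9.4 - 8)/(5 - 8) × (9.4 - 11)/(5 - 11) × (9.4 - 14)/(5 - 14) = -0.156892
L_2(9.4) = (9.4 - 2)/(8 - 2) × (9.4 - 5)/(8 - 5) × (9.4 - 11)/(8 - 11) × (9.4 - 14)/(8 - 14) = 0.739635
L_3(9.4) = (9.4 - 2)/(11 - 2) × (9.4 - 5)/(11 - 5) × (9.4 - 8)/(11 - 8) × (9.4 - 14)/(11 - 14) = 0.431453
L_4(9.4) = (9.4 - 2)/(14 - 2) × (9.4 - 5)/(14 - 5) × (9.4 - 8)/(14 - 8) × (9.4 - 11)/(14 - 11) = -0.037518

P(9.4) = 0×L_0(9.4) + 10×L_1(9.4) + 11×L_2(9.4) + (-10)×L_3(9.4) + 20×L_4(9.4)
P(9.4) = 1.502170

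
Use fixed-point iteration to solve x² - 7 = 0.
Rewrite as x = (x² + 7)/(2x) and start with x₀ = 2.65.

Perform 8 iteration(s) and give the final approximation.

Equation: x² - 7 = 0
Fixed-point form: x = (x² + 7)/(2x)
x₀ = 2.65

x_1 = g(2.650000) = 2.645755
x_2 = g(2.645755) = 2.645751
x_3 = g(2.645751) = 2.645751
x_4 = g(2.645751) = 2.645751
x_5 = g(2.645751) = 2.645751
x_6 = g(2.645751) = 2.645751
x_7 = g(2.645751) = 2.645751
x_8 = g(2.645751) = 2.645751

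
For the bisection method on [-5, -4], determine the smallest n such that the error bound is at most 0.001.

We need (b-a)/2^n ≤ 0.001
(-4 - (-5))/2^n ≤ 0.001
1/2^n ≤ 0.001
2^n ≥ 1000
n ≥ log₂(1000) = 9.97
n ≥ 10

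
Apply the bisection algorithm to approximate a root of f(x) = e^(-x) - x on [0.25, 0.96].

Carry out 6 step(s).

f(x) = e^(-x) - x
Initial interval: [0.25, 0.96]

Iteration 1:
  c_1 = (0.250000 + 0.960000)/2 = 0.605000
  f(c_1) = f(0.605000) = -0.058926
  f(a) × f(c) < 0, new interval: [0.250000, 0.605000]
Iteration 2:
  c_2 = (0.250000 + 0.605000)/2 = 0.427500
  f(c_2) = f(0.427500) = 0.224637
  f(a) × f(c) ≥ 0, new interval: [0.427500, 0.605000]
Iteration 3:
  c_3 = (0.427500 + 0.605000)/2 = 0.516250
  f(c_3) = f(0.516250) = 0.080504
  f(a) × f(c) ≥ 0, new interval: [0.516250, 0.605000]
Iteration 4:
  c_4 = (0.516250 + 0.605000)/2 = 0.560625
  f(c_4) = f(0.560625) = 0.010227
  f(a) × f(c) ≥ 0, new interval: [0.560625, 0.605000]
Iteration 5:
  c_5 = (0.560625 + 0.605000)/2 = 0.582812
  f(c_5) = f(0.582812) = -0.024487
  f(a) × f(c) < 0, new interval: [0.560625, 0.582812]
Iteration 6:
  c_6 = (0.560625 + 0.582812)/2 = 0.571719
  f(c_6) = f(0.571719) = -0.007164
  f(a) × f(c) < 0, new interval: [0.560625, 0.571719]

After 6 iteration(s), the approximation is c_6 = 0.571719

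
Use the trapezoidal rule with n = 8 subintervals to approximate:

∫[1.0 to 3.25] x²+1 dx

f(x) = x²+1
a = 1.0, b = 3.25, n = 8
h = (b - a)/n = 0.281250

Trapezoidal rule: (h/2)[f(x₀) + 2f(x₁) + 2f(x₂) + ... + f(xₙ)]

x_0 = 1.0000, f(x_0) = 2.000000, coefficient = 1
x_1 = 1.2812, f(x_1) = 2.641602, coefficient = 2
x_2 = 1.5625, f(x_2) = 3.441406, coefficient = 2
x_3 = 1.8438, f(x_3) = 4.399414, coefficient = 2
x_4 = 2.1250, f(x_4) = 5.515625, coefficient = 2
x_5 = 2.4062, f(x_5) = 6.790039, coefficient = 2
x_6 = 2.6875, f(x_6) = 8.222656, coefficient = 2
x_7 = 2.9688, f(x_7) = 9.813477, coefficient = 2
x_8 = 3.2500, f(x_8) = 11.562500, coefficient = 1

I ≈ (0.281250/2) × 95.210938 = 13.389038
Exact value: 13.359375
Error: 0.029663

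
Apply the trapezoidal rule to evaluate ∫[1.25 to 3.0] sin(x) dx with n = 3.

f(x) = sin(x)
a = 1.25, b = 3.0, n = 3
h = (b - a)/n = 0.583333

Trapezoidal rule: (h/2)[f(x₀) + 2f(x₁) + 2f(x₂) + ... + f(xₙ)]

x_0 = 1.2500, f(x_0) = 0.948985, coefficient = 1
x_1 = 1.8333, f(x_1) = 0.965735, coefficient = 2
x_2 = 2.4167, f(x_2) = 0.663080, coefficient = 2
x_3 = 3.0000, f(x_3) = 0.141120, coefficient = 1

I ≈ (0.583333/2) × 4.347734 = 1.268089
Exact value: 1.305315
Error: 0.037226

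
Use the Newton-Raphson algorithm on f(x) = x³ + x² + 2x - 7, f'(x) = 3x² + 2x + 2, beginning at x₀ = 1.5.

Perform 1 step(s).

f(x) = x³ + x² + 2x - 7
f'(x) = 3x² + 2x + 2
x₀ = 1.5

Newton-Raphson formula: x_{n+1} = x_n - f(x_n)/f'(x_n)

Iteration 1:
  f(1.500000) = 1.625000
  f'(1.500000) = 11.750000
  x_1 = 1.500000 - 1.625000/11.750000 = 1.361702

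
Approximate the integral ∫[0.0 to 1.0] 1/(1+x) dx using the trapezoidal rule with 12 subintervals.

f(x) = 1/(1+x)
a = 0.0, b = 1.0, n = 12
h = (b - a)/n = 0.083333

Trapezoidal rule: (h/2)[f(x₀) + 2f(x₁) + 2f(x₂) + ... + f(xₙ)]

x_0 = 0.0000, f(x_0) = 1.000000, coefficient = 1
x_1 = 0.0833, f(x_1) = 0.923077, coefficient = 2
x_2 = 0.1667, f(x_2) = 0.857143, coefficient = 2
x_3 = 0.2500, f(x_3) = 0.800000, coefficient = 2
x_4 = 0.3333, f(x_4) = 0.750000, coefficient = 2
x_5 = 0.4167, f(x_5) = 0.705882, coefficient = 2
x_6 = 0.5000, f(x_6) = 0.666667, coefficient = 2
x_7 = 0.5833, f(x_7) = 0.631579, coefficient = 2
x_8 = 0.6667, f(x_8) = 0.600000, coefficient = 2
x_9 = 0.7500, f(x_9) = 0.571429, coefficient = 2
x_10 = 0.8333, f(x_10) = 0.545455, coefficient = 2
x_11 = 0.9167, f(x_11) = 0.521739, coefficient = 2
x_12 = 1.0000, f(x_12) = 0.500000, coefficient = 1

I ≈ (0.083333/2) × 16.645940 = 0.693581
Exact value: 0.693147
Error: 0.000434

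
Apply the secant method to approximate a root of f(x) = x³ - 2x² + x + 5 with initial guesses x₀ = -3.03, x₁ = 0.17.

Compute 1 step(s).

f(x) = x³ - 2x² + x + 5
x₀ = -3.03, x₁ = 0.17

Secant formula: x_{n+1} = x_n - f(x_n)(x_n - x_{n-1})/(f(x_n) - f(x_{n-1}))

Iteration 1:
  f(-3.030000) = -44.209927
  f(0.170000) = 5.117113
  x_2 = 0.170000 - 5.117113×(0.170000 - (-3.030000))/(5.117113 - (-44.209927))
       = -0.161963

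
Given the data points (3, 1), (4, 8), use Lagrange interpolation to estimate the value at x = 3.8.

Lagrange interpolation formula:
P(x) = Σ yᵢ × Lᵢ(x)
where Lᵢ(x) = Π_{j≠i} (x - xⱼ)/(xᵢ - xⱼ)

L_0(3.8) = (3.8 - 4)/(3 - 4) = 0.200000
L_1(3.8) = (3.8 - 3)/(4 - 3) = 0.800000

P(3.8) = 1×L_0(3.8) + 8×L_1(3.8)
P(3.8) = 6.600000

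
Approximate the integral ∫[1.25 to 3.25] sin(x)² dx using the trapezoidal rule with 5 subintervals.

f(x) = sin(x)²
a = 1.25, b = 3.25, n = 5
h = (b - a)/n = 0.400000

Trapezoidal rule: (h/2)[f(x₀) + 2f(x₁) + 2f(x₂) + ... + f(xₙ)]

x_0 = 1.2500, f(x_0) = 0.900572, coefficient = 1
x_1 = 1.6500, f(x_1) = 0.993740, coefficient = 2
x_2 = 2.0500, f(x_2) = 0.787412, coefficient = 2
x_3 = 2.4500, f(x_3) = 0.406744, coefficient = 2
x_4 = 2.8500, f(x_4) = 0.082644, coefficient = 2
x_5 = 3.2500, f(x_5) = 0.011706, coefficient = 1

I ≈ (0.400000/2) × 5.453357 = 1.090671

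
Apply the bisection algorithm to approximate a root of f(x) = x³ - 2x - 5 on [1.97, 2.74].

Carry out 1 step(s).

f(x) = x³ - 2x - 5
Initial interval: [1.97, 2.74]

Iteration 1:
  c_1 = (1.970000 + 2.740000)/2 = 2.355000
  f(c_1) = f(2.355000) = 3.350889
  f(a) × f(c) < 0, new interval: [1.970000, 2.355000]

After 1 iteration(s), the approximation is c_1 = 2.355000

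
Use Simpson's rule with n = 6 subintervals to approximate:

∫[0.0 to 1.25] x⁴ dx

f(x) = x⁴
a = 0.0, b = 1.25, n = 6
h = (b - a)/n = 0.208333

Simpson's rule: (h/3)[f(x₀) + 4f(x₁) + 2f(x₂) + ... + f(xₙ)]

x_0 = 0.0000, f(x_0) = 0.000000, coefficient = 1
x_1 = 0.2083, f(x_1) = 0.001884, coefficient = 4
x_2 = 0.4167, f(x_2) = 0.030141, coefficient = 2
x_3 = 0.6250, f(x_3) = 0.152588, coefficient = 4
x_4 = 0.8333, f(x_4) = 0.482253, coefficient = 2
x_5 = 1.0417, f(x_5) = 1.177376, coefficient = 4
x_6 = 1.2500, f(x_6) = 2.441406, coefficient = 1

I ≈ (0.208333/3) × 8.793584 = 0.610666
Exact value: 0.610352
Error: 0.000314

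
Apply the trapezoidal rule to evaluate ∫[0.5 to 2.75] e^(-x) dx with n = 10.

f(x) = e^(-x)
a = 0.5, b = 2.75, n = 10
h = (b - a)/n = 0.225000

Trapezoidal rule: (h/2)[f(x₀) + 2f(x₁) + 2f(x₂) + ... + f(xₙ)]

x_0 = 0.5000, f(x_0) = 0.606531, coefficient = 1
x_1 = 0.7250, f(x_1) = 0.484325, coefficient = 2
x_2 = 0.9500, f(x_2) = 0.386741, coefficient = 2
x_3 = 1.1750, f(x_3) = 0.308819, coefficient = 2
x_4 = 1.4000, f(x_4) = 0.246597, coefficient = 2
x_5 = 1.6250, f(x_5) = 0.196912, coefficient = 2
x_6 = 1.8500, f(x_6) = 0.157237, coefficient = 2
x_7 = 2.0750, f(x_7) = 0.125556, coefficient = 2
x_8 = 2.3000, f(x_8) = 0.100259, coefficient = 2
x_9 = 2.5250, f(x_9) = 0.080058, coefficient = 2
x_10 = 2.7500, f(x_10) = 0.063928, coefficient = 1

I ≈ (0.225000/2) × 4.843466 = 0.544890
Exact value: 0.542603
Error: 0.002287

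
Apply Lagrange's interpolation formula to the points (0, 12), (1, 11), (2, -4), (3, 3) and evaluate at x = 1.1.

Lagrange interpolation formula:
P(x) = Σ yᵢ × Lᵢ(x)
where Lᵢ(x) = Π_{j≠i} (x - xⱼ)/(xᵢ - xⱼ)

L_0(1.1) = (1.1 - 1)/(0 - 1) × (1.1 - 2)/(0 - 2) × (1.1 - 3)/(0 - 3) = -0.028500
L_1(1.1) = (1.1 - 0)/(1 - 0) × (1.1 - 2)/(1 - 2) × (1.1 - 3)/(1 - 3) = 0.940500
L_2(1.1) = (1.1 - 0)/(2 - 0) × (1.1 - 1)/(2 - 1) × (1.1 - 3)/(2 - 3) = 0.104500
L_3(1.1) = (1.1 - 0)/(3 - 0) × (1.1 - 1)/(3 - 1) × (1.1 - 2)/(3 - 2) = -0.016500

P(1.1) = 12×L_0(1.1) + 11×L_1(1.1) + (-4)×L_2(1.1) + 3×L_3(1.1)
P(1.1) = 9.536000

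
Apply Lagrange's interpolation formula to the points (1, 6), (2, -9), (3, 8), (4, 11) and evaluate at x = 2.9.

Lagrange interpolation formula:
P(x) = Σ yᵢ × Lᵢ(x)
where Lᵢ(x) = Π_{j≠i} (x - xⱼ)/(xᵢ - xⱼ)

L_0(2.9) = (2.9 - 2)/(1 - 2) × (2.9 - 3)/(1 - 3) × (2.9 - 4)/(1 - 4) = -0.016500
L_1(2.9) = (2.9 - 1)/(2 - 1) × (2.9 - 3)/(2 - 3) × (2.9 - 4)/(2 - 4) = 0.104500
L_2(2.9) = (2.9 - 1)/(3 - 1) × (2.9 - 2)/(3 - 2) × (2.9 - 4)/(3 - 4) = 0.940500
L_3(2.9) = (2.9 - 1)/(4 - 1) × (2.9 - 2)/(4 - 2) × (2.9 - 3)/(4 - 3) = -0.028500

P(2.9) = 6×L_0(2.9) + (-9)×L_1(2.9) + 8×L_2(2.9) + 11×L_3(2.9)
P(2.9) = 6.171000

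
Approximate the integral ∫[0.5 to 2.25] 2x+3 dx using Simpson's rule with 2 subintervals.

f(x) = 2x+3
a = 0.5, b = 2.25, n = 2
h = (b - a)/n = 0.875000

Simpson's rule: (h/3)[f(x₀) + 4f(x₁) + 2f(x₂) + ... + f(xₙ)]

x_0 = 0.5000, f(x_0) = 4.000000, coefficient = 1
x_1 = 1.3750, f(x_1) = 5.750000, coefficient = 4
x_2 = 2.2500, f(x_2) = 7.500000, coefficient = 1

I ≈ (0.875000/3) × 34.500000 = 10.062500
Exact value: 10.062500
Error: 0.000000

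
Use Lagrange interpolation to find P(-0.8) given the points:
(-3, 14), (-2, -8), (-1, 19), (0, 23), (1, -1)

Lagrange interpolation formula:
P(x) = Σ yᵢ × Lᵢ(x)
where Lᵢ(x) = Π_{j≠i} (x - xⱼ)/(xᵢ - xⱼ)

L_0(-0.8) = (-0.8 - (-2))/(-3 - (-2)) × (-0.8 - (-1))/(-3 - (-1)) × (-0.8 - 0)/(-3 - 0) × (-0.8 - 1)/(-3 - 1) = 0.014400
L_1(-0.8) = (-0.8 - (-3))/(-2 - (-3)) × (-0.8 - (-1))/(-2 - (-1)) × (-0.8 - 0)/(-2 - 0) × (-0.8 - 1)/(-2 - 1) = -0.105600
L_2(-0.8) = (-0.8 - (-3))/(-1 - (-3)) × (-0.8 - (-2))/(-1 - (-2)) × (-0.8 - 0)/(-1 - 0) × (-0.8 - 1)/(-1 - 1) = 0.950400
L_3(-0.8) = (-0.8 - (-3))/(0 - (-3)) × (-0.8 - (-2))/(0 - (-2)) × (-0.8 - (-1))/(0 - (-1)) × (-0.8 - 1)/(0 - 1) = 0.158400
L_4(-0.8) = (-0.8 - (-3))/(1 - (-3)) × (-0.8 - (-2))/(1 - (-2)) × (-0.8 - (-1))/(1 - (-1)) × (-0.8 - 0)/(1 - 0) = -0.017600

P(-0.8) = 14×L_0(-0.8) + (-8)×L_1(-0.8) + 19×L_2(-0.8) + 23×L_3(-0.8) + (-1)×L_4(-0.8)
P(-0.8) = 22.764800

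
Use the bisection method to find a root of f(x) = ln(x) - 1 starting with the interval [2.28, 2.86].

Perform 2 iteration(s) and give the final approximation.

f(x) = ln(x) - 1
Initial interval: [2.28, 2.86]

Iteration 1:
  c_1 = (2.280000 + 2.860000)/2 = 2.570000
  f(c_1) = f(2.570000) = -0.056094
  f(a) × f(c) ≥ 0, new interval: [2.570000, 2.860000]
Iteration 2:
  c_2 = (2.570000 + 2.860000)/2 = 2.715000
  f(c_2) = f(2.715000) = -0.001208
  f(a) × f(c) ≥ 0, new interval: [2.715000, 2.860000]

After 2 iteration(s), the approximation is c_2 = 2.715000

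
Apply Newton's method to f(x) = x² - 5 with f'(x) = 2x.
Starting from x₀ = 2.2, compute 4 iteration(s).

f(x) = x² - 5
f'(x) = 2x
x₀ = 2.2

Newton-Raphson formula: x_{n+1} = x_n - f(x_n)/f'(x_n)

Iteration 1:
  f(2.200000) = -0.160000
  f'(2.200000) = 4.400000
  x_1 = 2.200000 - (-0.160000)/4.400000 = 2.236364
Iteration 2:
  f(2.236364) = 0.001322
  f'(2.236364) = 4.472727
  x_2 = 2.236364 - 0.001322/4.472727 = 2.236068
Iteration 3:
  f(2.236068) = 0.000000
  f'(2.236068) = 4.472136
  x_3 = 2.236068 - 0.000000/4.472136 = 2.236068
Iteration 4:
  f(2.236068) = 0.000000
  f'(2.236068) = 4.472136
  x_4 = 2.236068 - 0.000000/4.472136 = 2.236068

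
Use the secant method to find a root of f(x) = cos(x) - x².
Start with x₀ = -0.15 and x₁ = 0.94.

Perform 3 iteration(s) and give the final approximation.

f(x) = cos(x) - x²
x₀ = -0.15, x₁ = 0.94

Secant formula: x_{n+1} = x_n - f(x_n)(x_n - x_{n-1})/(f(x_n) - f(x_{n-1}))

Iteration 1:
  f(-0.150000) = 0.966271
  f(0.940000) = -0.293812
  x_2 = 0.940000 - (-0.293812)×(0.940000 - (-0.150000))/(-0.293812 - 0.966271)
       = 0.685846
Iteration 2:
  f(0.940000) = -0.293812
  f(0.685846) = 0.303499
  x_3 = 0.685846 - 0.303499×(0.685846 - 0.940000)/(0.303499 - (-0.293812))
       = 0.814984
Iteration 3:
  f(0.685846) = 0.303499
  f(0.814984) = 0.021681
  x_4 = 0.814984 - 0.021681×(0.814984 - 0.685846)/(0.021681 - 0.303499)
       = 0.824919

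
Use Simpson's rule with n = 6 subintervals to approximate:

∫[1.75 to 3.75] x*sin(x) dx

f(x) = x*sin(x)
a = 1.75, b = 3.75, n = 6
h = (b - a)/n = 0.333333

Simpson's rule: (h/3)[f(x₀) + 4f(x₁) + 2f(x₂) + ... + f(xₙ)]

x_0 = 1.7500, f(x_0) = 1.721975, coefficient = 1
x_1 = 2.0833, f(x_1) = 1.815632, coefficient = 4
x_2 = 2.4167, f(x_2) = 1.602443, coefficient = 2
x_3 = 2.7500, f(x_3) = 1.049568, coefficient = 4
x_4 = 3.0833, f(x_4) = 0.179531, coefficient = 2
x_5 = 3.4167, f(x_5) = -0.928029, coefficient = 4
x_6 = 3.7500, f(x_6) = -2.143355, coefficient = 1

I ≈ (0.333333/3) × 10.891252 = 1.210139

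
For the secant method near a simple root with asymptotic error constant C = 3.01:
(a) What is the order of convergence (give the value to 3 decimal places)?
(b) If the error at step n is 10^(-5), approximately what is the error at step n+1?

(a) Secant method has superlinear convergence with order φ = (1+√5)/2 ≈ 1.618.
    This means |e_{n+1}| ≈ C|e_n|^1.618.

(b) With |e_n| = 10^(-5) and C = 3.01:
    |e_{n+1}| ≈ 3.01 × (10^(-5))^1.618 = 3.01 × 10^(-8.09)

(a) ≈ 1.618 (golden ratio); (b) |e_{n+1}| ≈ 2.446e-08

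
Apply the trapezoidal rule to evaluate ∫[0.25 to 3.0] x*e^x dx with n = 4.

f(x) = x*e^x
a = 0.25, b = 3.0, n = 4
h = (b - a)/n = 0.687500

Trapezoidal rule: (h/2)[f(x₀) + 2f(x₁) + 2f(x₂) + ... + f(xₙ)]

x_0 = 0.2500, f(x_0) = 0.321006, coefficient = 1
x_1 = 0.9375, f(x_1) = 2.393990, coefficient = 2
x_2 = 1.6250, f(x_2) = 8.252431, coefficient = 2
x_3 = 2.3125, f(x_3) = 23.355423, coefficient = 2
x_4 = 3.0000, f(x_4) = 60.256611, coefficient = 1

I ≈ (0.687500/2) × 128.581305 = 44.199823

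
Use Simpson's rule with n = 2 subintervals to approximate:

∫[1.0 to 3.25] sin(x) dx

f(x) = sin(x)
a = 1.0, b = 3.25, n = 2
h = (b - a)/n = 1.125000

Simpson's rule: (h/3)[f(x₀) + 4f(x₁) + 2f(x₂) + ... + f(xₙ)]

x_0 = 1.0000, f(x_0) = 0.841471, coefficient = 1
x_1 = 2.1250, f(x_1) = 0.850320, coefficient = 4
x_2 = 3.2500, f(x_2) = -0.108195, coefficient = 1

I ≈ (1.125000/3) × 4.134555 = 1.550458
Exact value: 1.534432
Error: 0.016026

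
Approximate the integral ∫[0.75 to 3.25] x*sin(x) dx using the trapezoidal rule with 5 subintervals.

f(x) = x*sin(x)
a = 0.75, b = 3.25, n = 5
h = (b - a)/n = 0.500000

Trapezoidal rule: (h/2)[f(x₀) + 2f(x₁) + 2f(x₂) + ... + f(xₙ)]

x_0 = 0.7500, f(x_0) = 0.511229, coefficient = 1
x_1 = 1.2500, f(x_1) = 1.186231, coefficient = 2
x_2 = 1.7500, f(x_2) = 1.721975, coefficient = 2
x_3 = 2.2500, f(x_3) = 1.750665, coefficient = 2
x_4 = 2.7500, f(x_4) = 1.049568, coefficient = 2
x_5 = 3.2500, f(x_5) = -0.351634, coefficient = 1

I ≈ (0.500000/2) × 11.576472 = 2.894118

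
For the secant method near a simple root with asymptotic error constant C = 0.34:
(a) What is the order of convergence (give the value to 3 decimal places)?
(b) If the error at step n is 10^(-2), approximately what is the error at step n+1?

(a) Secant method has superlinear convergence with order φ = (1+√5)/2 ≈ 1.618.
    This means |e_{n+1}| ≈ C|e_n|^1.618.

(b) With |e_n| = 10^(-2) and C = 0.34:
    |e_{n+1}| ≈ 0.34 × (10^(-2))^1.618 = 0.34 × 10^(-3.24)

(a) ≈ 1.618 (golden ratio); (b) |e_{n+1}| ≈ 1.974e-04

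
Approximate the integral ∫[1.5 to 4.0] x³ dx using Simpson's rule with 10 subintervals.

f(x) = x³
a = 1.5, b = 4.0, n = 10
h = (b - a)/n = 0.250000

Simpson's rule: (h/3)[f(x₀) + 4f(x₁) + 2f(x₂) + ... + f(xₙ)]

x_0 = 1.5000, f(x_0) = 3.375000, coefficient = 1
x_1 = 1.7500, f(x_1) = 5.359375, coefficient = 4
x_2 = 2.0000, f(x_2) = 8.000000, coefficient = 2
x_3 = 2.2500, f(x_3) = 11.390625, coefficient = 4
x_4 = 2.5000, f(x_4) = 15.625000, coefficient = 2
x_5 = 2.7500, f(x_5) = 20.796875, coefficient = 4
x_6 = 3.0000, f(x_6) = 27.000000, coefficient = 2
x_7 = 3.2500, f(x_7) = 34.328125, coefficient = 4
x_8 = 3.5000, f(x_8) = 42.875000, coefficient = 2
x_9 = 3.7500, f(x_9) = 52.734375, coefficient = 4
x_10 = 4.0000, f(x_10) = 64.000000, coefficient = 1

I ≈ (0.250000/3) × 752.812500 = 62.734375
Exact value: 62.734375
Error: 0.000000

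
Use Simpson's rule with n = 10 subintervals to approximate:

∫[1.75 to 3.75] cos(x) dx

f(x) = cos(x)
a = 1.75, b = 3.75, n = 10
h = (b - a)/n = 0.200000

Simpson's rule: (h/3)[f(x₀) + 4f(x₁) + 2f(x₂) + ... + f(xₙ)]

x_0 = 1.7500, f(x_0) = -0.178246, coefficient = 1
x_1 = 1.9500, f(x_1) = -0.370181, coefficient = 4
x_2 = 2.1500, f(x_2) = -0.547358, coefficient = 2
x_3 = 2.3500, f(x_3) = -0.702713, coefficient = 4
x_4 = 2.5500, f(x_4) = -0.830054, coefficient = 2
x_5 = 2.7500, f(x_5) = -0.924302, coefficient = 4
x_6 = 2.9500, f(x_6) = -0.981702, coefficient = 2
x_7 = 3.1500, f(x_7) = -0.999965, coefficient = 4
x_8 = 3.3500, f(x_8) = -0.978362, coefficient = 2
x_9 = 3.5500, f(x_9) = -0.917755, coefficient = 4
x_10 = 3.7500, f(x_10) = -0.820559, coefficient = 1

I ≈ (0.200000/3) × -23.333417 = -1.555561
Exact value: -1.555547
Error: 0.000014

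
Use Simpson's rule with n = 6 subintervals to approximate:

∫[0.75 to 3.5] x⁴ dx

f(x) = x⁴
a = 0.75, b = 3.5, n = 6
h = (b - a)/n = 0.458333

Simpson's rule: (h/3)[f(x₀) + 4f(x₁) + 2f(x₂) + ... + f(xₙ)]

x_0 = 0.7500, f(x_0) = 0.316406, coefficient = 1
x_1 = 1.2083, f(x_1) = 2.131803, coefficient = 4
x_2 = 1.6667, f(x_2) = 7.716049, coefficient = 2
x_3 = 2.1250, f(x_3) = 20.390869, coefficient = 4
x_4 = 2.5833, f(x_4) = 44.537085, coefficient = 2
x_5 = 3.0417, f(x_5) = 85.594621, coefficient = 4
x_6 = 3.5000, f(x_6) = 150.062500, coefficient = 1

I ≈ (0.458333/3) × 687.354348 = 105.012470
Exact value: 104.996289
Error: 0.016181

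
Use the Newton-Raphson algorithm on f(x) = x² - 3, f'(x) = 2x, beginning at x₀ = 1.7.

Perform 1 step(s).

f(x) = x² - 3
f'(x) = 2x
x₀ = 1.7

Newton-Raphson formula: x_{n+1} = x_n - f(x_n)/f'(x_n)

Iteration 1:
  f(1.700000) = -0.110000
  f'(1.700000) = 3.400000
  x_1 = 1.700000 - (-0.110000)/3.400000 = 1.732353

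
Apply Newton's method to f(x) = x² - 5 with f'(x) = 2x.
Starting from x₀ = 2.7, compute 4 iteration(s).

f(x) = x² - 5
f'(x) = 2x
x₀ = 2.7

Newton-Raphson formula: x_{n+1} = x_n - f(x_n)/f'(x_n)

Iteration 1:
  f(2.700000) = 2.290000
  f'(2.700000) = 5.400000
  x_1 = 2.700000 - 2.290000/5.400000 = 2.275926
Iteration 2:
  f(2.275926) = 0.179839
  f'(2.275926) = 4.551852
  x_2 = 2.275926 - 0.179839/4.551852 = 2.236417
Iteration 3:
  f(2.236417) = 0.001561
  f'(2.236417) = 4.472834
  x_3 = 2.236417 - 0.001561/4.472834 = 2.236068
Iteration 4:
  f(2.236068) = 0.000000
  f'(2.236068) = 4.472136
  x_4 = 2.236068 - 0.000000/4.472136 = 2.236068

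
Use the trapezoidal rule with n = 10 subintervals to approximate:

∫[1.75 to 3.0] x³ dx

f(x) = x³
a = 1.75, b = 3.0, n = 10
h = (b - a)/n = 0.125000

Trapezoidal rule: (h/2)[f(x₀) + 2f(x₁) + 2f(x₂) + ... + f(xₙ)]

x_0 = 1.7500, f(x_0) = 5.359375, coefficient = 1
x_1 = 1.8750, f(x_1) = 6.591797, coefficient = 2
x_2 = 2.0000, f(x_2) = 8.000000, coefficient = 2
x_3 = 2.1250, f(x_3) = 9.595703, coefficient = 2
x_4 = 2.2500, f(x_4) = 11.390625, coefficient = 2
x_5 = 2.3750, f(x_5) = 13.396484, coefficient = 2
x_6 = 2.5000, f(x_6) = 15.625000, coefficient = 2
x_7 = 2.6250, f(x_7) = 18.087891, coefficient = 2
x_8 = 2.7500, f(x_8) = 20.796875, coefficient = 2
x_9 = 2.8750, f(x_9) = 23.763672, coefficient = 2
x_10 = 3.0000, f(x_10) = 27.000000, coefficient = 1

I ≈ (0.125000/2) × 286.855469 = 17.928467
Exact value: 17.905273
Error: 0.023193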